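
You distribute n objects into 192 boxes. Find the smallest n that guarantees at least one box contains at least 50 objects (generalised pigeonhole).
n = (50 − 1)·192 + 1 = 9409

By the generalised pigeonhole principle, to guarantee some box contains ≥ r objects we need more than (r − 1) · k objects total. Threshold: n = (r − 1) · k + 1. With r = 50 and k = 192: n = 49 · 192 + 1 = 9408 + 1 = 9409. For n = 9408 = 49 · 192, we can put exactly 49 objects in every box, avoiding 50 in any single one — so 9409 is tight.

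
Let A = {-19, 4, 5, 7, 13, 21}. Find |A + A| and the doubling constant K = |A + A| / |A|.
K = |A + A| / |A| = 20/6 = 10/3

Enumerate A + A = {a + b : a, b ∈ A}. With |A| = 6, there are |A|^2 = 36 ordered sum pairs; collecting distinct values, A + A = {-38, -15, -14, -12, -6, 2, 8, 9, 10, 11, 12, 14, 17, 18, 20, 25, 26, 28, 34, 42}, so |A + A| = 20. Thus K = 20/6 = 10/3. For comparison, the minimum possible |A + A| over all 6-element sets is 2·6 − 1 = 11 (so min K = 11/6), attained only by arithmetic progressions.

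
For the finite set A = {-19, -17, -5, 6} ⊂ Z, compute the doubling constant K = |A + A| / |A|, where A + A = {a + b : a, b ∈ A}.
K = |A + A| / |A| = 10/4 = 5/2

Enumerate A + A = {a + b : a, b ∈ A}. With |A| = 4, there are |A|^2 = 16 ordered sum pairs; collecting distinct values, A + A = {-38, -36, -34, -24, -22, -13, -11, -10, 1, 12}, so |A + A| = 10. Thus K = 10/4 = 5/2. For comparison, the minimum possible |A + A| over all 4-element sets is 2·4 − 1 = 7 (so min K = 7/4), attained only by arithmetic progressions.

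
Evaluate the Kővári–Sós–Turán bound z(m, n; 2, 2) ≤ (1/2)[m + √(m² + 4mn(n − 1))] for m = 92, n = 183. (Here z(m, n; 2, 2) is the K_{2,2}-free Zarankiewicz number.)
z(92, 183; 2, 2) ≤ (1/2)[92 + √(92² + 4·92·183·182)] = (1/2)[92 + √12265072] = 1797.0762

Kővári–Sós–Turán: let r_1, ..., r_92 be the row sums and z = Σ r_i the total number of 1s. Each pair of columns can share at most one row with both entries 1 (else a 2×2 all-ones block appears), so Σ_i C(r_i, 2) ≤ C(183, 2) = 16653. By convexity Σ_i C(r_i, 2) ≥ 92·C(z/92, 2) = z(z − 92)/(2·92), giving z² − 92z − 92·183·182 ≤ 0 and hence z ≤ (1/2)[92 + √(8464 + 4·3064152)] = (1/2)[92 + √12265072] ≈ (1/2)(92 + 3502.1525) = 1797.0762.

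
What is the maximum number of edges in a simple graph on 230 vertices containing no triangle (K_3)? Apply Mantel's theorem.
ex(230, K_3) = ⌊230^2/4⌋ = 13225

Mantel (1907): a triangle-free graph on n vertices has at most ⌊n^2/4⌋ edges, with equality for the complete bipartite graph K_{⌊n/2⌋, ⌈n/2⌉}. For n = 230: ⌊230^2/4⌋ = ⌊52900/4⌋ = 13225. The extremal graph is K_{115, 115}, which has 115·115 = 13225 edges.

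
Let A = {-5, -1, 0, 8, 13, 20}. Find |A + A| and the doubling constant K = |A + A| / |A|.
K = |A + A| / |A| = 20/6 = 10/3

Enumerate A + A = {a + b : a, b ∈ A}. With |A| = 6, there are |A|^2 = 36 ordered sum pairs; collecting distinct values, A + A = {-10, -6, -5, -2, -1, 0, 3, 7, 8, 12, 13, 15, 16, 19, 20, 21, 26, 28, 33, 40}, so |A + A| = 20. Thus K = 20/6 = 10/3. For comparison, the minimum possible |A + A| over all 6-element sets is 2·6 − 1 = 11 (so min K = 11/6), attained only by arithmetic progressions.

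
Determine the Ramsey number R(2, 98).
R(2, 98) = 98

R(2, k) = k for all k ≥ 2: in a 2-colouring of K_k, either some edge is red (a red K_2) or all edges are blue (a blue K_k). And K_{97} coloured all-blue has no blue K_98, so R(2, 98) > 97. Hence R(2, 98) = 98.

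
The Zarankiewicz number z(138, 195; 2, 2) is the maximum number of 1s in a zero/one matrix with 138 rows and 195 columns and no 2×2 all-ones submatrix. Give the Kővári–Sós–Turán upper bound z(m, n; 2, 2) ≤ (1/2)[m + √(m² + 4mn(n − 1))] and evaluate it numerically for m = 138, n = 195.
z(138, 195; 2, 2) ≤ (1/2)[138 + √(138² + 4·138·195·194)] = (1/2)[138 + √20901204] = 2354.8917

Kővári–Sós–Turán: let r_1, ..., r_138 be the row sums and z = Σ r_i the total number of 1s. Each pair of columns can share at most one row with both entries 1 (else a 2×2 all-ones block appears), so Σ_i C(r_i, 2) ≤ C(195, 2) = 18915. By convexity Σ_i C(r_i, 2) ≥ 138·C(z/138, 2) = z(z − 138)/(2·138), giving z² − 138z − 138·195·194 ≤ 0 and hence z ≤ (1/2)[138 + √(19044 + 4·5220540)] = (1/2)[138 + √20901204] ≈ (1/2)(138 + 4571.7835) = 2354.8917.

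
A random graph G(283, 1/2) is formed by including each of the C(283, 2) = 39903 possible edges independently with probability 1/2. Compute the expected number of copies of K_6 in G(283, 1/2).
E[# K_6] = C(283, 6) · (1/2)^C(6, 2) = 676419934218 / 2^15 = 338209967109/16384 ≈ 20642698.187805

For each 6-subset S of vertices (there are C(283, 6) = 676419934218 such S), let X_S = 1 if S induces a K_6 (all C(6, 2) = 15 edges present). Then P(X_S = 1) = (1/2)^15 = 1/32768. By linearity of expectation, E[# K_6] = C(283, 6) · (1/2)^15 = 676419934218 / 32768 = 338209967109/16384 ≈ 20642698.187805.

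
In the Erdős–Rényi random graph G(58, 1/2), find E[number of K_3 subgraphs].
E[# K_3] = C(58, 3) · (1/2)^C(3, 2) = 30856 / 2^3 = 3857

For each 3-subset S of vertices (there are C(58, 3) = 30856 such S), let X_S = 1 if S induces a K_3 (all C(3, 2) = 3 edges present). Then P(X_S = 1) = (1/2)^3 = 1/8. By linearity of expectation, E[# K_3] = C(58, 3) · (1/2)^3 = 30856 / 8 = 3857.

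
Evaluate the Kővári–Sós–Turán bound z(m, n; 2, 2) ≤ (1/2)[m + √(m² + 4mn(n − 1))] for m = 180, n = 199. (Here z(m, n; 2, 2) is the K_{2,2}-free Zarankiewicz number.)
z(180, 199; 2, 2) ≤ (1/2)[180 + √(180² + 4·180·199·198)] = (1/2)[180 + √28401840] = 2754.6688

Kővári–Sós–Turán: let r_1, ..., r_180 be the row sums and z = Σ r_i the total number of 1s. Each pair of columns can share at most one row with both entries 1 (else a 2×2 all-ones block appears), so Σ_i C(r_i, 2) ≤ C(199, 2) = 19701. By convexity Σ_i C(r_i, 2) ≥ 180·C(z/180, 2) = z(z − 180)/(2·180), giving z² − 180z − 180·199·198 ≤ 0 and hence z ≤ (1/2)[180 + √(32400 + 4·7092360)] = (1/2)[180 + √28401840] ≈ (1/2)(180 + 5329.3377) = 2754.6688.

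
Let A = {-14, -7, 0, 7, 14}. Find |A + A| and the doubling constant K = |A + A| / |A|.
K = |A + A| / |A| = 9/5

Enumerate A + A = {a + b : a, b ∈ A}. With |A| = 5, there are |A|^2 = 25 ordered sum pairs; collecting distinct values, A + A = {-28, -21, -14, -7, 0, 7, 14, 21, 28}, so |A + A| = 9. Thus K = 9/5. Here |A + A| = 2|A| − 1 = 9, the minimum possible — so K = 9/5 is minimal, which holds iff A is an arithmetic progression.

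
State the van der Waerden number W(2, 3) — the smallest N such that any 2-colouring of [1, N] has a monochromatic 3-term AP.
W(2, 3) = 9

Lower bound: the 2-colouring RRBBRRBB of {1, ..., 8} (R at positions {1, 2, 5, 6}, B at {3, 4, 7, 8}) contains no monochromatic 3-term AP, so W(2, 3) > 8. Upper bound: a case analysis on any 2-colouring of {1, ..., 9} forces such an AP. Hence W(2, 3) = 9.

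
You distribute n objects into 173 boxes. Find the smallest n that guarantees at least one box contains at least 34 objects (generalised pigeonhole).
n = (34 − 1)·173 + 1 = 5710

By the generalised pigeonhole principle, to guarantee some box contains ≥ r objects we need more than (r − 1) · k objects total. Threshold: n = (r − 1) · k + 1. With r = 34 and k = 173: n = 33 · 173 + 1 = 5709 + 1 = 5710. For n = 5709 = 33 · 173, we can put exactly 33 objects in every box, avoiding 34 in any single one — so 5710 is tight.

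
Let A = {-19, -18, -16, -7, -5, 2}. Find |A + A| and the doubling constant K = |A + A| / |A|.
K = |A + A| / |A| = 19/6

Enumerate A + A = {a + b : a, b ∈ A}. With |A| = 6, there are |A|^2 = 36 ordered sum pairs; collecting distinct values, A + A = {-38, -37, -36, -35, -34, -32, -26, -25, -24, -23, -21, -17, -16, -14, -12, -10, -5, -3, 4}, so |A + A| = 19. Thus K = 19/6. For comparison, the minimum possible |A + A| over all 6-element sets is 2·6 − 1 = 11 (so min K = 11/6), attained only by arithmetic progressions.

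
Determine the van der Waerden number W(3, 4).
W(3, 4) = 293

This is a classical value, W(3, 4) = 293, established by combining an explicit 3-colouring of {1, ..., 292} with no monochromatic 4-AP (giving the lower bound W(3, 4) > 292) and a finite case analysis / exhaustive computer search showing every 3-colouring of {1, ..., 293} has such an AP.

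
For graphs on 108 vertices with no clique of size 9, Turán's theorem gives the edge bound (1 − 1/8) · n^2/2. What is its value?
Turán density bound = (7/8) · 108^2/2 = 5103

Turán's theorem: ex(n, K_{r+1}) is achieved by the complete r-partite Turán graph T(n, r) with parts as balanced as possible, and is at most (1 − 1/r) · n^2/2. For r = 8, n = 108: the density bound is (7/8) · 11664/2 = 5103. The integer-valued extremum is e(T(108, 8)) = 5102, which is strictly less than the density bound 5103 since 8 ∤ 108 (the parts of T(108, 8) cannot all be equal).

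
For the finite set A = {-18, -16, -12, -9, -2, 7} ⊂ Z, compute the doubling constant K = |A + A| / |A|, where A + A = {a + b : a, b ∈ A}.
K = |A + A| / |A| = 19/6

Enumerate A + A = {a + b : a, b ∈ A}. With |A| = 6, there are |A|^2 = 36 ordered sum pairs; collecting distinct values, A + A = {-36, -34, -32, -30, -28, -27, -25, -24, -21, -20, -18, -14, -11, -9, -5, -4, -2, 5, 14}, so |A + A| = 19. Thus K = 19/6. For comparison, the minimum possible |A + A| over all 6-element sets is 2·6 − 1 = 11 (so min K = 11/6), attained only by arithmetic progressions.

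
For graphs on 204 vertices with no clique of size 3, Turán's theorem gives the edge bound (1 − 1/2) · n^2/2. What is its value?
Turán density bound = (1/2) · 204^2/2 = 10404

Turán's theorem: ex(n, K_{r+1}) is achieved by the complete r-partite Turán graph T(n, r) with parts as balanced as possible, and is at most (1 − 1/r) · n^2/2. For r = 2, n = 204: the density bound is (1/2) · 41616/2 = 10404. Since 2 ∣ 204, the Turán graph T(204, 2) has parts of equal size 102, and its edge count e(T(204, 2)) = 10404 attains the density bound exactly.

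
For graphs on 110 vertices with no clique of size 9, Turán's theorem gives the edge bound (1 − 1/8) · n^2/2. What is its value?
Turán density bound = (7/8) · 110^2/2 = 21175/4 ≈ 5293.75

Turán's theorem: ex(n, K_{r+1}) is achieved by the complete r-partite Turán graph T(n, r) with parts as balanced as possible, and is at most (1 − 1/r) · n^2/2. For r = 8, n = 110: the density bound is (7/8) · 12100/2 = 21175/4 ≈ 5293.75. The integer-valued extremum is e(T(110, 8)) = 5293, which is strictly less than the density bound 21175/4 since 8 ∤ 110 (the parts of T(110, 8) cannot all be equal).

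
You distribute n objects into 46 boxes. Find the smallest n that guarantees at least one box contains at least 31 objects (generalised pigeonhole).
n = (31 − 1)·46 + 1 = 1381

By the generalised pigeonhole principle, to guarantee some box contains ≥ r objects we need more than (r − 1) · k objects total. Threshold: n = (r − 1) · k + 1. With r = 31 and k = 46: n = 30 · 46 + 1 = 1380 + 1 = 1381. For n = 1380 = 30 · 46, we can put exactly 30 objects in every box, avoiding 31 in any single one — so 1381 is tight.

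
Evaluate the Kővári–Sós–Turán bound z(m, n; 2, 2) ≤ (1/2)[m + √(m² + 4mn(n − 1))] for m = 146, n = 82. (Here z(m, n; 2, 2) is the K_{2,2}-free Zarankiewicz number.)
z(146, 82; 2, 2) ≤ (1/2)[146 + √(146² + 4·146·82·81)] = (1/2)[146 + √3900244] = 1060.4518

Kővári–Sós–Turán: let r_1, ..., r_146 be the row sums and z = Σ r_i the total number of 1s. Each pair of columns can share at most one row with both entries 1 (else a 2×2 all-ones block appears), so Σ_i C(r_i, 2) ≤ C(82, 2) = 3321. By convexity Σ_i C(r_i, 2) ≥ 146·C(z/146, 2) = z(z − 146)/(2·146), giving z² − 146z − 146·82·81 ≤ 0 and hence z ≤ (1/2)[146 + √(21316 + 4·969732)] = (1/2)[146 + √3900244] ≈ (1/2)(146 + 1974.9035) = 1060.4518.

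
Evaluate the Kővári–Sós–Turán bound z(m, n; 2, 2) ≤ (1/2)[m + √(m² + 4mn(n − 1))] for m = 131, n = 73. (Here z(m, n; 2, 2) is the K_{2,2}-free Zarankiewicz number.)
z(131, 73; 2, 2) ≤ (1/2)[131 + √(131² + 4·131·73·72)] = (1/2)[131 + √2771305] = 897.8619

Kővári–Sós–Turán: let r_1, ..., r_131 be the row sums and z = Σ r_i the total number of 1s. Each pair of columns can share at most one row with both entries 1 (else a 2×2 all-ones block appears), so Σ_i C(r_i, 2) ≤ C(73, 2) = 2628. By convexity Σ_i C(r_i, 2) ≥ 131·C(z/131, 2) = z(z − 131)/(2·131), giving z² − 131z − 131·73·72 ≤ 0 and hence z ≤ (1/2)[131 + √(17161 + 4·688536)] = (1/2)[131 + √2771305] ≈ (1/2)(131 + 1664.7237) = 897.8619.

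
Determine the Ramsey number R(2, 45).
R(2, 45) = 45

R(2, k) = k for all k ≥ 2: in a 2-colouring of K_k, either some edge is red (a red K_2) or all edges are blue (a blue K_k). And K_{44} coloured all-blue has no blue K_45, so R(2, 45) > 44. Hence R(2, 45) = 45.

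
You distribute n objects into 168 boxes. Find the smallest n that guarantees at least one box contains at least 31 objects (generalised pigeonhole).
n = (31 − 1)·168 + 1 = 5041

By the generalised pigeonhole principle, to guarantee some box contains ≥ r objects we need more than (r − 1) · k objects total. Threshold: n = (r − 1) · k + 1. With r = 31 and k = 168: n = 30 · 168 + 1 = 5040 + 1 = 5041. For n = 5040 = 30 · 168, we can put exactly 30 objects in every box, avoiding 31 in any single one — so 5041 is tight.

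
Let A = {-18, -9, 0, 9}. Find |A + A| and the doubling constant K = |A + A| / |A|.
K = |A + A| / |A| = 7/4

Enumerate A + A = {a + b : a, b ∈ A}. With |A| = 4, there are |A|^2 = 16 ordered sum pairs; collecting distinct values, A + A = {-36, -27, -18, -9, 0, 9, 18}, so |A + A| = 7. Thus K = 7/4. Here |A + A| = 2|A| − 1 = 7, the minimum possible — so K = 7/4 is minimal, which holds iff A is an arithmetic progression.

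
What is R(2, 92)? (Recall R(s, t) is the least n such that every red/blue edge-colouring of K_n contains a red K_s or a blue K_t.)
R(2, 92) = 92

R(2, k) = k for all k ≥ 2: in a 2-colouring of K_k, either some edge is red (a red K_2) or all edges are blue (a blue K_k). And K_{91} coloured all-blue has no blue K_92, so R(2, 92) > 91. Hence R(2, 92) = 92.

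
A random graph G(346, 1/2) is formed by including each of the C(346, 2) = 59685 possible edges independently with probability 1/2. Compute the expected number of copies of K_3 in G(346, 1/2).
E[# K_3] = C(346, 3) · (1/2)^C(3, 2) = 6843880 / 2^3 = 855485

For each 3-subset S of vertices (there are C(346, 3) = 6843880 such S), let X_S = 1 if S induces a K_3 (all C(3, 2) = 3 edges present). Then P(X_S = 1) = (1/2)^3 = 1/8. By linearity of expectation, E[# K_3] = C(346, 3) · (1/2)^3 = 6843880 / 8 = 855485.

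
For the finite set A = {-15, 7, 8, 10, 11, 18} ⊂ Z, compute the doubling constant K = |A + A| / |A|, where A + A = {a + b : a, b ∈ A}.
K = |A + A| / |A| = 20/6 = 10/3

Enumerate A + A = {a + b : a, b ∈ A}. With |A| = 6, there are |A|^2 = 36 ordered sum pairs; collecting distinct values, A + A = {-30, -8, -7, -5, -4, 3, 14, 15, 16, 17, 18, 19, 20, 21, 22, 25, 26, 28, 29, 36}, so |A + A| = 20. Thus K = 20/6 = 10/3. For comparison, the minimum possible |A + A| over all 6-element sets is 2·6 − 1 = 11 (so min K = 11/6), attained only by arithmetic progressions.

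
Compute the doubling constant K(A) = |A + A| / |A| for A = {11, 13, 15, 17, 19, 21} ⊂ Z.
K = |A + A| / |A| = 11/6

Enumerate A + A = {a + b : a, b ∈ A}. With |A| = 6, there are |A|^2 = 36 ordered sum pairs; collecting distinct values, A + A = {22, 24, 26, 28, 30, 32, 34, 36, 38, 40, 42}, so |A + A| = 11. Thus K = 11/6. Here |A + A| = 2|A| − 1 = 11, the minimum possible — so K = 11/6 is minimal, which holds iff A is an arithmetic progression.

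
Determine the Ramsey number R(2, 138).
R(2, 138) = 138

R(2, k) = k for all k ≥ 2: in a 2-colouring of K_k, either some edge is red (a red K_2) or all edges are blue (a blue K_k). And K_{137} coloured all-blue has no blue K_138, so R(2, 138) > 137. Hence R(2, 138) = 138.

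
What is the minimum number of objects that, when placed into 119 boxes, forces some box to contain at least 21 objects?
n = (21 − 1)·119 + 1 = 2381

By the generalised pigeonhole principle, to guarantee some box contains ≥ r objects we need more than (r − 1) · k objects total. Threshold: n = (r − 1) · k + 1. With r = 21 and k = 119: n = 20 · 119 + 1 = 2380 + 1 = 2381. For n = 2380 = 20 · 119, we can put exactly 20 objects in every box, avoiding 21 in any single one — so 2381 is tight.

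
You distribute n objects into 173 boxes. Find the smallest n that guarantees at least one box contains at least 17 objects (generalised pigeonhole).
n = (17 − 1)·173 + 1 = 2769

By the generalised pigeonhole principle, to guarantee some box contains ≥ r objects we need more than (r − 1) · k objects total. Threshold: n = (r − 1) · k + 1. With r = 17 and k = 173: n = 16 · 173 + 1 = 2768 + 1 = 2769. For n = 2768 = 16 · 173, we can put exactly 16 objects in every box, avoiding 17 in any single one — so 2769 is tight.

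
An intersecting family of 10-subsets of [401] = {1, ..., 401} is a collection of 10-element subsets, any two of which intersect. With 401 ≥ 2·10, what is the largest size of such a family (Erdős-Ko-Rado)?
max |F| = C(400, 9) = 659797329990167600

Erdős-Ko-Rado (1961): when n ≥ 2k, max |F| = C(n−1, k−1). The bound is attained by the star {A : i ∈ A} for any fixed i ∈ [n]. Here C(401−1, 10−1) = C(400, 9) = 659797329990167600.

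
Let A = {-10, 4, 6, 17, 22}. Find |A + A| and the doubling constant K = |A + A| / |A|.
K = |A + A| / |A| = 14/5

Enumerate A + A = {a + b : a, b ∈ A}. With |A| = 5, there are |A|^2 = 25 ordered sum pairs; collecting distinct values, A + A = {-20, -6, -4, 7, 8, 10, 12, 21, 23, 26, 28, 34, 39, 44}, so |A + A| = 14. Thus K = 14/5. For comparison, the minimum possible |A + A| over all 5-element sets is 2·5 − 1 = 9 (so min K = 9/5), attained only by arithmetic progressions.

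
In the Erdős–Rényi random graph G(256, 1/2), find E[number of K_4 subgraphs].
E[# K_4] = C(256, 4) · (1/2)^C(4, 2) = 174792640 / 2^6 = 2731135

For each 4-subset S of vertices (there are C(256, 4) = 174792640 such S), let X_S = 1 if S induces a K_4 (all C(4, 2) = 6 edges present). Then P(X_S = 1) = (1/2)^6 = 1/64. By linearity of expectation, E[# K_4] = C(256, 4) · (1/2)^6 = 174792640 / 64 = 2731135.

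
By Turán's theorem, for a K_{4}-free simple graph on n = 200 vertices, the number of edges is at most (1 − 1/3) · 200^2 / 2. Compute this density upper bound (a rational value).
Turán density bound = (2/3) · 200^2/2 = 40000/3 ≈ 13333.3333

Turán's theorem: ex(n, K_{r+1}) is achieved by the complete r-partite Turán graph T(n, r) with parts as balanced as possible, and is at most (1 − 1/r) · n^2/2. For r = 3, n = 200: the density bound is (2/3) · 40000/2 = 40000/3 ≈ 13333.3333. The integer-valued extremum is e(T(200, 3)) = 13333, which is strictly less than the density bound 40000/3 since 3 ∤ 200 (the parts of T(200, 3) cannot all be equal).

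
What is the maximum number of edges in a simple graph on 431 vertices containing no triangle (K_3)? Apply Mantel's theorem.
ex(431, K_3) = ⌊431^2/4⌋ = 46440

Mantel (1907): a triangle-free graph on n vertices has at most ⌊n^2/4⌋ edges, with equality for the complete bipartite graph K_{⌊n/2⌋, ⌈n/2⌉}. For n = 431: ⌊431^2/4⌋ = ⌊185761/4⌋ = 46440. The extremal graph is K_{215, 216}, which has 215·216 = 46440 edges.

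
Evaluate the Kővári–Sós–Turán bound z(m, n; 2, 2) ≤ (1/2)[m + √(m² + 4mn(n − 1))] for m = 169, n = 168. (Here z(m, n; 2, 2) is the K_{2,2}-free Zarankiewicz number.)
z(169, 168; 2, 2) ≤ (1/2)[169 + √(169² + 4·169·168·167)] = (1/2)[169 + √18994417] = 2263.6292

Kővári–Sós–Turán: let r_1, ..., r_169 be the row sums and z = Σ r_i the total number of 1s. Each pair of columns can share at most one row with both entries 1 (else a 2×2 all-ones block appears), so Σ_i C(r_i, 2) ≤ C(168, 2) = 14028. By convexity Σ_i C(r_i, 2) ≥ 169·C(z/169, 2) = z(z − 169)/(2·169), giving z² − 169z − 169·168·167 ≤ 0 and hence z ≤ (1/2)[169 + √(28561 + 4·4741464)] = (1/2)[169 + √18994417] ≈ (1/2)(169 + 4358.2585) = 2263.6292.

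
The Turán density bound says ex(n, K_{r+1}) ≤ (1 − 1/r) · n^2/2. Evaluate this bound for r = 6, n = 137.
Turán density bound = (5/6) · 137^2/2 = 93845/12 ≈ 7820.4167

Turán's theorem: ex(n, K_{r+1}) is achieved by the complete r-partite Turán graph T(n, r) with parts as balanced as possible, and is at most (1 − 1/r) · n^2/2. For r = 6, n = 137: the density bound is (5/6) · 18769/2 = 93845/12 ≈ 7820.4167. The integer-valued extremum is e(T(137, 6)) = 7820, which is strictly less than the density bound 93845/12 since 6 ∤ 137 (the parts of T(137, 6) cannot all be equal).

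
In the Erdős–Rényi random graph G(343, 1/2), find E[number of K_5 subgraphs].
E[# K_5] = C(343, 5) · (1/2)^C(5, 2) = 38421292833 / 2^10 ≈ 37520793.782227

For each 5-subset S of vertices (there are C(343, 5) = 38421292833 such S), let X_S = 1 if S induces a K_5 (all C(5, 2) = 10 edges present). Then P(X_S = 1) = (1/2)^10 = 1/1024. By linearity of expectation, E[# K_5] = C(343, 5) · (1/2)^10 = 38421292833 / 1024 ≈ 37520793.782227.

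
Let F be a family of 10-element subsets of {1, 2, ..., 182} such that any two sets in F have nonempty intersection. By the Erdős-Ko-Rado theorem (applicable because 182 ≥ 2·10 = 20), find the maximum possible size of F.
max |F| = C(181, 9) = 469440348593150

Erdős-Ko-Rado (1961): when n ≥ 2k, max |F| = C(n−1, k−1). The bound is attained by the star {A : i ∈ A} for any fixed i ∈ [n]. Here C(182−1, 10−1) = C(181, 9) = 469440348593150.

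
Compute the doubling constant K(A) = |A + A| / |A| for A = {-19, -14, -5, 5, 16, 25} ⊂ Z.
K = |A + A| / |A| = 20/6 = 10/3

Enumerate A + A = {a + b : a, b ∈ A}. With |A| = 6, there are |A|^2 = 36 ordered sum pairs; collecting distinct values, A + A = {-38, -33, -28, -24, -19, -14, -10, -9, -3, 0, 2, 6, 10, 11, 20, 21, 30, 32, 41, 50}, so |A + A| = 20. Thus K = 20/6 = 10/3. For comparison, the minimum possible |A + A| over all 6-element sets is 2·6 − 1 = 11 (so min K = 11/6), attained only by arithmetic progressions.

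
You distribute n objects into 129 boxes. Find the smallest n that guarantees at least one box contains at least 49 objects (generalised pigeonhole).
n = (49 − 1)·129 + 1 = 6193

By the generalised pigeonhole principle, to guarantee some box contains ≥ r objects we need more than (r − 1) · k objects total. Threshold: n = (r − 1) · k + 1. With r = 49 and k = 129: n = 48 · 129 + 1 = 6192 + 1 = 6193. For n = 6192 = 48 · 129, we can put exactly 48 objects in every box, avoiding 49 in any single one — so 6193 is tight.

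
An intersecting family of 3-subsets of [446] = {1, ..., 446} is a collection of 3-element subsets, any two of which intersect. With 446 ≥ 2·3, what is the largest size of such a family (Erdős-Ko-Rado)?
max |F| = C(445, 2) = 98790

The Erdős-Ko-Rado theorem states: for n ≥ 2k, an intersecting family of k-subsets of an n-element set has size at most C(n − 1, k − 1), with equality for 'star' families {A ⊆ [n] : |A| = k, i ∈ A} (fix an element i). For n = 446, k = 3: C(445, 2) = 98790.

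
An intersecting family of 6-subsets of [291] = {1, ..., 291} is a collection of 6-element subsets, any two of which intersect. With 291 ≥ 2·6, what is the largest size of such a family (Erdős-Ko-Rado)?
max |F| = C(290, 5) = 16510301808

Erdős-Ko-Rado (1961): when n ≥ 2k, max |F| = C(n−1, k−1). The bound is attained by the star {A : i ∈ A} for any fixed i ∈ [n]. Here C(291−1, 6−1) = C(290, 5) = 16510301808.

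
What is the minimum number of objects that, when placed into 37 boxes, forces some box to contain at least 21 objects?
n = (21 − 1)·37 + 1 = 741

By the generalised pigeonhole principle, to guarantee some box contains ≥ r objects we need more than (r − 1) · k objects total. Threshold: n = (r − 1) · k + 1. With r = 21 and k = 37: n = 20 · 37 + 1 = 740 + 1 = 741. For n = 740 = 20 · 37, we can put exactly 20 objects in every box, avoiding 21 in any single one — so 741 is tight.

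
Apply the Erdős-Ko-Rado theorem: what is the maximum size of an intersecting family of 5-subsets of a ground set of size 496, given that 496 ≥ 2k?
max |F| = C(495, 4) = 2471342445

Erdős-Ko-Rado (1961): when n ≥ 2k, max |F| = C(n−1, k−1). The bound is attained by the star {A : i ∈ A} for any fixed i ∈ [n]. Here C(496−1, 5−1) = C(495, 4) = 2471342445.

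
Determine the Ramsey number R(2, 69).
R(2, 69) = 69

R(2, k) = k for all k ≥ 2: in a 2-colouring of K_k, either some edge is red (a red K_2) or all edges are blue (a blue K_k). And K_{68} coloured all-blue has no blue K_69, so R(2, 69) > 68. Hence R(2, 69) = 69.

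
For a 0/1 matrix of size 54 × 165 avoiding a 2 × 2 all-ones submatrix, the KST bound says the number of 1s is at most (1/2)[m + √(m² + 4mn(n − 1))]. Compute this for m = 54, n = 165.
z(54, 165; 2, 2) ≤ (1/2)[54 + √(54² + 4·54·165·164)] = (1/2)[54 + √5847876] = 1236.1191

Kővári–Sós–Turán: let r_1, ..., r_54 be the row sums and z = Σ r_i the total number of 1s. Each pair of columns can share at most one row with both entries 1 (else a 2×2 all-ones block appears), so Σ_i C(r_i, 2) ≤ C(165, 2) = 13530. By convexity Σ_i C(r_i, 2) ≥ 54·C(z/54, 2) = z(z − 54)/(2·54), giving z² − 54z − 54·165·164 ≤ 0 and hence z ≤ (1/2)[54 + √(2916 + 4·1461240)] = (1/2)[54 + √5847876] ≈ (1/2)(54 + 2418.2382) = 1236.1191.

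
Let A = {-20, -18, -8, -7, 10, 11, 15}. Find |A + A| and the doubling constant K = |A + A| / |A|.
K = |A + A| / |A| = 27/7

Enumerate A + A = {a + b : a, b ∈ A}. With |A| = 7, there are |A|^2 = 49 ordered sum pairs; collecting distinct values, A + A = {-40, -38, -36, -28, -27, -26, -25, -16, -15, -14, -10, -9, -8, -7, -5, -3, 2, 3, 4, 7, 8, 20, 21, 22, 25, 26, 30}, so |A + A| = 27. Thus K = 27/7. For comparison, the minimum possible |A + A| over all 7-element sets is 2·7 − 1 = 13 (so min K = 13/7), attained only by arithmetic progressions.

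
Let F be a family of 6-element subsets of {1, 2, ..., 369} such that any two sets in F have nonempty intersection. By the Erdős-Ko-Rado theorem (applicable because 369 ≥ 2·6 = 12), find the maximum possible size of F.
max |F| = C(368, 5) = 54727797488

Erdős-Ko-Rado (1961): when n ≥ 2k, max |F| = C(n−1, k−1). The bound is attained by the star {A : i ∈ A} for any fixed i ∈ [n]. Here C(369−1, 6−1) = C(368, 5) = 54727797488.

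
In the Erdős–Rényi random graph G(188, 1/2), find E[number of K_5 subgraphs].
E[# K_5] = C(188, 5) · (1/2)^C(5, 2) = 1854900872 / 2^10 = 231862609/128 = 1811426.6328125

For each 5-subset S of vertices (there are C(188, 5) = 1854900872 such S), let X_S = 1 if S induces a K_5 (all C(5, 2) = 10 edges present). Then P(X_S = 1) = (1/2)^10 = 1/1024. By linearity of expectation, E[# K_5] = C(188, 5) · (1/2)^10 = 1854900872 / 1024 = 231862609/128 = 1811426.6328125.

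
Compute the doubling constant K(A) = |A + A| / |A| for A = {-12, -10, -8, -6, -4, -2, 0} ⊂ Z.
K = |A + A| / |A| = 13/7

Enumerate A + A = {a + b : a, b ∈ A}. With |A| = 7, there are |A|^2 = 49 ordered sum pairs; collecting distinct values, A + A = {-24, -22, -20, -18, -16, -14, -12, -10, -8, -6, -4, -2, 0}, so |A + A| = 13. Thus K = 13/7. Here |A + A| = 2|A| − 1 = 13, the minimum possible — so K = 13/7 is minimal, which holds iff A is an arithmetic progression.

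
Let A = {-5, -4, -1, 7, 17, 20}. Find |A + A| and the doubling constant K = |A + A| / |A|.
K = |A + A| / |A| = 20/6 = 10/3

Enumerate A + A = {a + b : a, b ∈ A}. With |A| = 6, there are |A|^2 = 36 ordered sum pairs; collecting distinct values, A + A = {-10, -9, -8, -6, -5, -2, 2, 3, 6, 12, 13, 14, 15, 16, 19, 24, 27, 34, 37, 40}, so |A + A| = 20. Thus K = 20/6 = 10/3. For comparison, the minimum possible |A + A| over all 6-element sets is 2·6 − 1 = 11 (so min K = 11/6), attained only by arithmetic progressions.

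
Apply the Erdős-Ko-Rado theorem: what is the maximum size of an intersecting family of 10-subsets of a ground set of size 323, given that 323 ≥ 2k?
max |F| = C(322, 9) = 91611965166611120

Erdős-Ko-Rado (1961): when n ≥ 2k, max |F| = C(n−1, k−1). The bound is attained by the star {A : i ∈ A} for any fixed i ∈ [n]. Here C(323−1, 10−1) = C(322, 9) = 91611965166611120.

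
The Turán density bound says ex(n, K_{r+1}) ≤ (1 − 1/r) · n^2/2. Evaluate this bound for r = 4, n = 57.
Turán density bound = (3/4) · 57^2/2 = 9747/8 ≈ 1218.375

Turán's theorem: ex(n, K_{r+1}) is achieved by the complete r-partite Turán graph T(n, r) with parts as balanced as possible, and is at most (1 − 1/r) · n^2/2. For r = 4, n = 57: the density bound is (3/4) · 3249/2 = 9747/8 ≈ 1218.375. The integer-valued extremum is e(T(57, 4)) = 1218, which is strictly less than the density bound 9747/8 since 4 ∤ 57 (the parts of T(57, 4) cannot all be equal).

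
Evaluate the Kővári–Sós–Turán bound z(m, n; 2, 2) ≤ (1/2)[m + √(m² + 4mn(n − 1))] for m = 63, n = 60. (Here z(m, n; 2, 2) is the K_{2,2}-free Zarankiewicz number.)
z(63, 60; 2, 2) ≤ (1/2)[63 + √(63² + 4·63·60·59)] = (1/2)[63 + √896049] = 504.7993

Kővári–Sós–Turán: let r_1, ..., r_63 be the row sums and z = Σ r_i the total number of 1s. Each pair of columns can share at most one row with both entries 1 (else a 2×2 all-ones block appears), so Σ_i C(r_i, 2) ≤ C(60, 2) = 1770. By convexity Σ_i C(r_i, 2) ≥ 63·C(z/63, 2) = z(z − 63)/(2·63), giving z² − 63z − 63·60·59 ≤ 0 and hence z ≤ (1/2)[63 + √(3969 + 4·223020)] = (1/2)[63 + √896049] ≈ (1/2)(63 + 946.5986) = 504.7993.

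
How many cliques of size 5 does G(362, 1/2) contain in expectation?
E[# K_5] = C(362, 5) · (1/2)^C(5, 2) = 50386536012 / 2^10 = 12596634003/256 ≈ 49205601.574219

For each 5-subset S of vertices (there are C(362, 5) = 50386536012 such S), let X_S = 1 if S induces a K_5 (all C(5, 2) = 10 edges present). Then P(X_S = 1) = (1/2)^10 = 1/1024. By linearity of expectation, E[# K_5] = C(362, 5) · (1/2)^10 = 50386536012 / 1024 = 12596634003/256 ≈ 49205601.574219.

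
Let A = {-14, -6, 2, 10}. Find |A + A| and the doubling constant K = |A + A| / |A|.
K = |A + A| / |A| = 7/4

Enumerate A + A = {a + b : a, b ∈ A}. With |A| = 4, there are |A|^2 = 16 ordered sum pairs; collecting distinct values, A + A = {-28, -20, -12, -4, 4, 12, 20}, so |A + A| = 7. Thus K = 7/4. Here |A + A| = 2|A| − 1 = 7, the minimum possible — so K = 7/4 is minimal, which holds iff A is an arithmetic progression.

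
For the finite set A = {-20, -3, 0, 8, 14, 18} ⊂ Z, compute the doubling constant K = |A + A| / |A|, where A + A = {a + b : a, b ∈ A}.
K = |A + A| / |A| = 20/6 = 10/3

Enumerate A + A = {a + b : a, b ∈ A}. With |A| = 6, there are |A|^2 = 36 ordered sum pairs; collecting distinct values, A + A = {-40, -23, -20, -12, -6, -3, -2, 0, 5, 8, 11, 14, 15, 16, 18, 22, 26, 28, 32, 36}, so |A + A| = 20. Thus K = 20/6 = 10/3. For comparison, the minimum possible |A + A| over all 6-element sets is 2·6 − 1 = 11 (so min K = 11/6), attained only by arithmetic progressions.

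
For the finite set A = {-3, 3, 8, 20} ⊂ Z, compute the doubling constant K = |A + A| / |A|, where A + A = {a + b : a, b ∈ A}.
K = |A + A| / |A| = 10/4 = 5/2

Enumerate A + A = {a + b : a, b ∈ A}. With |A| = 4, there are |A|^2 = 16 ordered sum pairs; collecting distinct values, A + A = {-6, 0, 5, 6, 11, 16, 17, 23, 28, 40}, so |A + A| = 10. Thus K = 10/4 = 5/2. For comparison, the minimum possible |A + A| over all 4-element sets is 2·4 − 1 = 7 (so min K = 7/4), attained only by arithmetic progressions.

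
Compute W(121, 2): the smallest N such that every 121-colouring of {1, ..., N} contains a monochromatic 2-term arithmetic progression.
W(121, 2) = 121 + 1 = 122

A 2-term AP is any pair of integers, so a monochromatic 2-AP exists iff some colour is used at least twice. With 121 colours, the colouring i ↦ i on {1, ..., 121} uses each colour once, avoiding any monochromatic pair, so W(121, 2) > 121. For {1, ..., 122}, pigeonhole forces two integers of the same colour, which form a monochromatic 2-AP. Hence W(121, 2) = 122.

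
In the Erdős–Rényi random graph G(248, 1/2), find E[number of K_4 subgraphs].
E[# K_4] = C(248, 4) · (1/2)^C(4, 2) = 153829130 / 2^6 = 76914565/32 = 2403580.15625

For each 4-subset S of vertices (there are C(248, 4) = 153829130 such S), let X_S = 1 if S induces a K_4 (all C(4, 2) = 6 edges present). Then P(X_S = 1) = (1/2)^6 = 1/64. By linearity of expectation, E[# K_4] = C(248, 4) · (1/2)^6 = 153829130 / 64 = 76914565/32 = 2403580.15625.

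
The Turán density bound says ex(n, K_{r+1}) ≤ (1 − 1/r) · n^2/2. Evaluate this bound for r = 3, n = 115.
Turán density bound = (2/3) · 115^2/2 = 13225/3 ≈ 4408.3333

Turán's theorem: ex(n, K_{r+1}) is achieved by the complete r-partite Turán graph T(n, r) with parts as balanced as possible, and is at most (1 − 1/r) · n^2/2. For r = 3, n = 115: the density bound is (2/3) · 13225/2 = 13225/3 ≈ 4408.3333. The integer-valued extremum is e(T(115, 3)) = 4408, which is strictly less than the density bound 13225/3 since 3 ∤ 115 (the parts of T(115, 3) cannot all be equal).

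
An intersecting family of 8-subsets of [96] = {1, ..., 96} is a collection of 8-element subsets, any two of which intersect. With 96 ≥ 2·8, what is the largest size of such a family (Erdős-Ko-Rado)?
max |F| = C(95, 7) = 11050084695

The Erdős-Ko-Rado theorem states: for n ≥ 2k, an intersecting family of k-subsets of an n-element set has size at most C(n − 1, k − 1), with equality for 'star' families {A ⊆ [n] : |A| = k, i ∈ A} (fix an element i). For n = 96, k = 8: C(95, 7) = 11050084695.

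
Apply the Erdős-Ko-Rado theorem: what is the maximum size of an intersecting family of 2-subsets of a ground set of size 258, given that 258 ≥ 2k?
max |F| = C(257, 1) = 257

The Erdős-Ko-Rado theorem states: for n ≥ 2k, an intersecting family of k-subsets of an n-element set has size at most C(n − 1, k − 1), with equality for 'star' families {A ⊆ [n] : |A| = k, i ∈ A} (fix an element i). For n = 258, k = 2: C(257, 1) = 257.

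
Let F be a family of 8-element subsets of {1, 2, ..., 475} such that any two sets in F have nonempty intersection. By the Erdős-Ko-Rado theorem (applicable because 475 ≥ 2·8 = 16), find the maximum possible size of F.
max |F| = C(474, 7) = 1020207249948744

Erdős-Ko-Rado (1961): when n ≥ 2k, max |F| = C(n−1, k−1). The bound is attained by the star {A : i ∈ A} for any fixed i ∈ [n]. Here C(475−1, 8−1) = C(474, 7) = 1020207249948744.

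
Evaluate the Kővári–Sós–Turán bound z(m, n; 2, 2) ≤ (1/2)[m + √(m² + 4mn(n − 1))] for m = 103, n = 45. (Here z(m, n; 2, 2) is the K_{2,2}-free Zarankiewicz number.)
z(103, 45; 2, 2) ≤ (1/2)[103 + √(103² + 4·103·45·44)] = (1/2)[103 + √826369] = 506.0242

Kővári–Sós–Turán: let r_1, ..., r_103 be the row sums and z = Σ r_i the total number of 1s. Each pair of columns can share at most one row with both entries 1 (else a 2×2 all-ones block appears), so Σ_i C(r_i, 2) ≤ C(45, 2) = 990. By convexity Σ_i C(r_i, 2) ≥ 103·C(z/103, 2) = z(z − 103)/(2·103), giving z² − 103z − 103·45·44 ≤ 0 and hence z ≤ (1/2)[103 + √(10609 + 4·203940)] = (1/2)[103 + √826369] ≈ (1/2)(103 + 909.0484) = 506.0242.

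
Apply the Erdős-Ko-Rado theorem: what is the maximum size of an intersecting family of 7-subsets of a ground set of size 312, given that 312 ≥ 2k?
max |F| = C(311, 6) = 1197177605547

The Erdős-Ko-Rado theorem states: for n ≥ 2k, an intersecting family of k-subsets of an n-element set has size at most C(n − 1, k − 1), with equality for 'star' families {A ⊆ [n] : |A| = k, i ∈ A} (fix an element i). For n = 312, k = 7: C(311, 6) = 1197177605547.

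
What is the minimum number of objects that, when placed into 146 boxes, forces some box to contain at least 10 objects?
n = (10 − 1)·146 + 1 = 1315

By the generalised pigeonhole principle, to guarantee some box contains ≥ r objects we need more than (r − 1) · k objects total. Threshold: n = (r − 1) · k + 1. With r = 10 and k = 146: n = 9 · 146 + 1 = 1314 + 1 = 1315. For n = 1314 = 9 · 146, we can put exactly 9 objects in every box, avoiding 10 in any single one — so 1315 is tight.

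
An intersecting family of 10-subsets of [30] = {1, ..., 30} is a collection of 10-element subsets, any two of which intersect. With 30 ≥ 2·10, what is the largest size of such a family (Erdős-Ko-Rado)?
max |F| = C(29, 9) = 10015005

Erdős-Ko-Rado (1961): when n ≥ 2k, max |F| = C(n−1, k−1). The bound is attained by the star {A : i ∈ A} for any fixed i ∈ [n]. Here C(30−1, 10−1) = C(29, 9) = 10015005.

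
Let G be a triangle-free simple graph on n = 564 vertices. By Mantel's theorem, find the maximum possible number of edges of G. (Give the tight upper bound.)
ex(564, K_3) = ⌊564^2/4⌋ = 79524

Mantel (1907): a triangle-free graph on n vertices has at most ⌊n^2/4⌋ edges, with equality for the complete bipartite graph K_{⌊n/2⌋, ⌈n/2⌉}. For n = 564: ⌊564^2/4⌋ = ⌊318096/4⌋ = 79524. The extremal graph is K_{282, 282}, which has 282·282 = 79524 edges.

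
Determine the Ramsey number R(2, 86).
R(2, 86) = 86

R(2, k) = k for all k ≥ 2: in a 2-colouring of K_k, either some edge is red (a red K_2) or all edges are blue (a blue K_k). And K_{85} coloured all-blue has no blue K_86, so R(2, 86) > 85. Hence R(2, 86) = 86.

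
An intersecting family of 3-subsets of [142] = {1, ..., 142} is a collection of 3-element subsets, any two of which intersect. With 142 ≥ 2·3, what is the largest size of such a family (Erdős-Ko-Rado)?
max |F| = C(141, 2) = 9870

The Erdős-Ko-Rado theorem states: for n ≥ 2k, an intersecting family of k-subsets of an n-element set has size at most C(n − 1, k − 1), with equality for 'star' families {A ⊆ [n] : |A| = k, i ∈ A} (fix an element i). For n = 142, k = 3: C(141, 2) = 9870.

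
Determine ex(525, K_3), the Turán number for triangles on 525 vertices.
ex(525, K_3) = ⌊525^2/4⌋ = 68906

Mantel (1907): a triangle-free graph on n vertices has at most ⌊n^2/4⌋ edges, with equality for the complete bipartite graph K_{⌊n/2⌋, ⌈n/2⌉}. For n = 525: ⌊525^2/4⌋ = ⌊275625/4⌋ = 68906. The extremal graph is K_{262, 263}, which has 262·263 = 68906 edges.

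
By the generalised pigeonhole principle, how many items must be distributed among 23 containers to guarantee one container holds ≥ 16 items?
n = (16 − 1)·23 + 1 = 346

By the generalised pigeonhole principle, to guarantee some box contains ≥ r objects we need more than (r − 1) · k objects total. Threshold: n = (r − 1) · k + 1. With r = 16 and k = 23: n = 15 · 23 + 1 = 345 + 1 = 346. For n = 345 = 15 · 23, we can put exactly 15 objects in every box, avoiding 16 in any single one — so 346 is tight.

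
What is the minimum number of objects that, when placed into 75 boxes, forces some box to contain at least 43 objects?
n = (43 − 1)·75 + 1 = 3151

By the generalised pigeonhole principle, to guarantee some box contains ≥ r objects we need more than (r − 1) · k objects total. Threshold: n = (r − 1) · k + 1. With r = 43 and k = 75: n = 42 · 75 + 1 = 3150 + 1 = 3151. For n = 3150 = 42 · 75, we can put exactly 42 objects in every box, avoiding 43 in any single one — so 3151 is tight.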